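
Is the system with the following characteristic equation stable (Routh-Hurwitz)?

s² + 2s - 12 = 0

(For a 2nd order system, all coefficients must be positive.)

Coefficients: 1, 2, -12. c=-12 not positive, so system is unstable.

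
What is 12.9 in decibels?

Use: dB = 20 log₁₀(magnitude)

dB = 20 log₁₀(12.9) = 22.2 dB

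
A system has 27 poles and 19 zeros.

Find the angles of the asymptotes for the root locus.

n - m = 27 - 19 = 8. Angles: θk = (2k + 1)·180°/8 = 22.5°, 67.5°, 112.5°, 157.5°, 202.5°, 247.5°, 292.5°, 337.5°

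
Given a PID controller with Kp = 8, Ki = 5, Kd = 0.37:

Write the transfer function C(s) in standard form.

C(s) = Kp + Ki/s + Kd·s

Substituting values: C(s) = 8 + 5/s + 0.37s = (0.37s² + 8s + 5)/s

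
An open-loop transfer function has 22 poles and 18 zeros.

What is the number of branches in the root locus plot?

Root locus has n branches where n = number of poles = 22.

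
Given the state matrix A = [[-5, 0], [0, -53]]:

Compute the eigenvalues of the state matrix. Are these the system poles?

For diagonal matrix, eigenvalues are diagonal entries: λ₁ = -5, λ₂ = -53. Eigenvalues of A = system poles.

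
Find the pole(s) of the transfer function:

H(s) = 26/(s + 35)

Pole is where denominator = 0: s + 35 = 0, so s = -35.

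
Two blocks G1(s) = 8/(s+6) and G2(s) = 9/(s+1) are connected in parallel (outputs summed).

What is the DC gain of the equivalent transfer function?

Parallel: G_eq = G1 + G2. DC gain = G1(0) + G2(0) = 8/6 + 9/1 = 1.3333 + 9 = 10.3333.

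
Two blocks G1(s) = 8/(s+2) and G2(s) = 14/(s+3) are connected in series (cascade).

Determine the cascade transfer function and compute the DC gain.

Series: multiply transfer functions. G_eq = 8/(s+2) × 14/(s+3) = 112/((s+2)(s+3)). DC gain = 112/(2×3) = 18.6667.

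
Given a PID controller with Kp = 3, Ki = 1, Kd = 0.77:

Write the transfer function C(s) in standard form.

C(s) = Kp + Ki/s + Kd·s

Substituting values: C(s) = 3 + 1/s + 0.77s = (0.77s² + 3s + 1)/s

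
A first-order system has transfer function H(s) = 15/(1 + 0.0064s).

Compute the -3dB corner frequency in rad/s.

Corner frequency = 1/τ = 1/0.0064 = 156.25 rad/s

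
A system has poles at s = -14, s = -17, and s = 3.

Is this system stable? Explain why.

Pole(s) at s = 3 are not in the left half-plane. System is unstable.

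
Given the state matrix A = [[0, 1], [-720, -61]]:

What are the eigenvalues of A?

det(A - λI) = λ² - (-61)λ + 720 = (λ - (-16))(λ - (-45)). Eigenvalues: -16, -45.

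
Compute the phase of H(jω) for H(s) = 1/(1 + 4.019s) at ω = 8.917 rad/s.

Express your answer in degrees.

Phase = -arctan(ωτ) = -arctan(8.917 × 4.019) = -88.4°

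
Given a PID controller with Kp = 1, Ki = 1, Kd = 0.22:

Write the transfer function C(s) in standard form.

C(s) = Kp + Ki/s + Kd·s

Substituting values: C(s) = 1 + 1/s + 0.22s = (0.22s² + s + 1)/s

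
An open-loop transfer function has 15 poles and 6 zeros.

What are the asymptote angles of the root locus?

n - m = 15 - 6 = 9. Angles: θk = (2k + 1)·180°/9 = 20°, 60°, 100°, 140°, 180°, 220°, 260°, 300°, 340°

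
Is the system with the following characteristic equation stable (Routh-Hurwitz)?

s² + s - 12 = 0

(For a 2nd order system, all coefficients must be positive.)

Coefficients: 1, 1, -12. c=-12 not positive, so system is unstable.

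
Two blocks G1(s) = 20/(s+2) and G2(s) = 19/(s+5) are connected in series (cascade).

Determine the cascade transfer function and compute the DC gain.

Series: multiply transfer functions. G_eq = 20/(s+2) × 19/(s+5) = 380/((s+2)(s+5)). DC gain = 380/(2×5) = 38.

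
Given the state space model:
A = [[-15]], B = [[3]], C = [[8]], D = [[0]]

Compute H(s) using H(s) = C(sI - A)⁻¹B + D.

(sI - A)⁻¹ = 1/(s + 15). H(s) = 8 × 3/(s + 15) + 0 = 24/(s + 15).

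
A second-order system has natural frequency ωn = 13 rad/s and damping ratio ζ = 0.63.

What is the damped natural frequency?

ωd = ωn√(1 - ζ²) = 13√(1 - 0.63²) = 10.1 rad/s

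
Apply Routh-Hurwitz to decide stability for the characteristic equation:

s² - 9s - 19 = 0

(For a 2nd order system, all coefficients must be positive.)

Coefficients: 1, -9, -19. b=-9, c=-19 not positive, so system is unstable.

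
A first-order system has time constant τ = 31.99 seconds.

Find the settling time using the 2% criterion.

For first-order system, 2% settling time ≈ 4τ = 4 × 31.99 = 127.96 s.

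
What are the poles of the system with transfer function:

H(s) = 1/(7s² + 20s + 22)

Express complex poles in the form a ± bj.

Discriminant = 20² - 4×7×22 = 400 - 616 = -216 < 0, so the poles are a complex conjugate pair s = (-20 ± j√216)/(2×7). Real part = -20/(2×7) = -20/14 ≈ -1.4286; imaginary part = ±√216/(2×7) ≈ 1.0498. Poles: s = -1.4286 ± 1.0498j.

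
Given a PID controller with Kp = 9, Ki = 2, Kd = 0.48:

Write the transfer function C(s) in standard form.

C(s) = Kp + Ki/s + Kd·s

Substituting values: C(s) = 9 + 2/s + 0.48s = (0.48s² + 9s + 2)/s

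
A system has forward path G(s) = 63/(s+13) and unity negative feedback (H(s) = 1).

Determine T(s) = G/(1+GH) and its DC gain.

T(s) = G/(1+GH) = [63/(s+13)] / [1 + 63/(s+13)] = 63/(s+13+63) = 63/(s+76). DC gain = 63/76 = 0.8289.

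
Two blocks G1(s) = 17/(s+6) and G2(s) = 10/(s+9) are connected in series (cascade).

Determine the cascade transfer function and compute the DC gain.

Series: multiply transfer functions. G_eq = 17/(s+6) × 10/(s+9) = 170/((s+6)(s+9)). DC gain = 170/(6×9) = 3.1481.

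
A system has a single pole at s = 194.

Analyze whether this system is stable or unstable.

Pole at s = 194 is in the right half-plane. Unstable.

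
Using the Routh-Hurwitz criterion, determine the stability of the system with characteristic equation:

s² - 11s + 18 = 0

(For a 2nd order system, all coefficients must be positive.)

Coefficients: 1, -11, 18. b=-11 not positive, so system is unstable.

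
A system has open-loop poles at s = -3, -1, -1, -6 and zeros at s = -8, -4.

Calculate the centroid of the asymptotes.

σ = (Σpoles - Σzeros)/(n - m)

σ = (Σpoles - Σzeros)/(n - m) = (-11 - (-12))/(4 - 2) = 1/2 = 0.5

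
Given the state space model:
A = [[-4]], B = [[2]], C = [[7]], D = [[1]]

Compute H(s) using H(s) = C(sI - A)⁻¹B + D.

(sI - A)⁻¹ = 1/(s + 4). H(s) = 7×2/(s + 4) + 1 = (s + 18)/(s + 4).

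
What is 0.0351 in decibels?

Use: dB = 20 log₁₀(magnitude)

dB = 20 log₁₀(0.0351) = -29.1 dB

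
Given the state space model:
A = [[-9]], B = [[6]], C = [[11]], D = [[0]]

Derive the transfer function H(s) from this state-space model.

(sI - A)⁻¹ = 1/(s + 9). H(s) = 11 × 6/(s + 9) + 0 = 66/(s + 9).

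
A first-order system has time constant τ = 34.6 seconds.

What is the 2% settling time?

For first-order system, 2% settling time ≈ 4τ = 4 × 34.6 = 138.4 s.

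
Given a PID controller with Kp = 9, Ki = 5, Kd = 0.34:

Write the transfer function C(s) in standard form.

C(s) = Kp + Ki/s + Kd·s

Substituting values: C(s) = 9 + 5/s + 0.34s = (0.34s² + 9s + 5)/s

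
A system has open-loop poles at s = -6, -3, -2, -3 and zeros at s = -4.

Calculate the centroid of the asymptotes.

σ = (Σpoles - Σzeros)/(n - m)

σ = (Σpoles - Σzeros)/(n - m) = (-14 - (-4))/(4 - 1) = -10/3 = -3.33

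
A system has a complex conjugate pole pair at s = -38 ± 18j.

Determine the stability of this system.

Real part of poles is -38 (< 0, left half-plane). Stable.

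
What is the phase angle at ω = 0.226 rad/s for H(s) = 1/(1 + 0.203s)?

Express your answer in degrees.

Phase = -arctan(ωτ) = -arctan(0.226 × 0.203) = -2.6°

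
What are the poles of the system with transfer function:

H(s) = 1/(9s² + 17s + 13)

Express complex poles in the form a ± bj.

Discriminant = 17² - 4×9×13 = 289 - 468 = -179 < 0, so the poles are a complex conjugate pair s = (-17 ± j√179)/(2×9). Real part = -17/(2×9) = -17/18 ≈ -0.9444; imaginary part = ±√179/(2×9) ≈ 0.7433. Poles: s = -0.9444 ± 0.7433j.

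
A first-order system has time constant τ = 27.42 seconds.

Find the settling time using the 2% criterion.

For first-order system, 2% settling time ≈ 4τ = 4 × 27.42 = 109.68 s.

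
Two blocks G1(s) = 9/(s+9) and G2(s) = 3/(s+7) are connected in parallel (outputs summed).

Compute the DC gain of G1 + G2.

Parallel: G_eq = G1 + G2. DC gain = G1(0) + G2(0) = 9/9 + 3/7 = 1 + 0.4286 = 1.4286.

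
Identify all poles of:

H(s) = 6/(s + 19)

Pole is where denominator = 0: s + 19 = 0, so s = -19.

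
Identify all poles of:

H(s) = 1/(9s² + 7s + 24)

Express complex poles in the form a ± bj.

Discriminant = 7² - 4×9×24 = 49 - 864 = -815 < 0, so the poles are a complex conjugate pair s = (-7 ± j√815)/(2×9). Real part = -7/(2×9) = -7/18 ≈ -0.3889; imaginary part = ±√815/(2×9) ≈ 1.5860. Poles: s = -0.3889 ± 1.5860j.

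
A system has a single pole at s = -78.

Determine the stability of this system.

Pole at s = -78 is in the left half-plane. Stable.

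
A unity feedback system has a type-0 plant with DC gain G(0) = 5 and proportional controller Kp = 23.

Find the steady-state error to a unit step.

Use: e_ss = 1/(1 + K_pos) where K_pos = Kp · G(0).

K_pos = Kp · G(0) = 23 × 5 = 115. e_ss = 1/(1 + 115) = 0.0086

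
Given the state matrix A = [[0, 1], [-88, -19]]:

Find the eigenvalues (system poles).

det(A - λI) = λ² - (-19)λ + 88 = (λ - (-8))(λ - (-11)). Eigenvalues: -8, -11.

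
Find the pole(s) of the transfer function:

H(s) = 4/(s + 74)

Pole is where denominator = 0: s + 74 = 0, so s = -74.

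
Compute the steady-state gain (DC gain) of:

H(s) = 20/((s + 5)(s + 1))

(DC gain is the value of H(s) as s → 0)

DC gain = H(0) = 20/(5 × 1) = 20/5 = 4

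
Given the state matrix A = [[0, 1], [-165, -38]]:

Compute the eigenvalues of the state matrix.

det(A - λI) = λ² - (-38)λ + 165 = (λ - (-33))(λ - (-5)). Eigenvalues: -33, -5.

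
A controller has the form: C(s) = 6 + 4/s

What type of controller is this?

This is a Proportional-Integral (PI) controller.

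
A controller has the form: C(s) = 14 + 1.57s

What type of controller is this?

This is a Proportional-Derivative (PD) controller.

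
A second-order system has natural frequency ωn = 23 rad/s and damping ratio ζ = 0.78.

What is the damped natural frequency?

ωd = ωn√(1 - ζ²) = 23√(1 - 0.78²) = 14.39 rad/s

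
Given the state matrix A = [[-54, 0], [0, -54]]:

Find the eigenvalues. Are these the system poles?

For diagonal matrix, eigenvalues are diagonal entries: λ₁ = -54, λ₂ = -54. Eigenvalues of A = system poles.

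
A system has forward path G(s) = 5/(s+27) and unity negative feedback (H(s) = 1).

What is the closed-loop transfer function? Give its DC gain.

T(s) = G/(1+GH) = [5/(s+27)] / [1 + 5/(s+27)] = 5/(s+27+5) = 5/(s+32). DC gain = 5/32 = 0.15625.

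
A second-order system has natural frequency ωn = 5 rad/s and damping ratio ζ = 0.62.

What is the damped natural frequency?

ωd = ωn√(1 - ζ²) = 5√(1 - 0.62²) = 3.92 rad/s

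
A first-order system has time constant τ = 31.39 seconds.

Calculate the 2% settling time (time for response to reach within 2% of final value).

For first-order system, 2% settling time ≈ 4τ = 4 × 31.39 = 125.56 s.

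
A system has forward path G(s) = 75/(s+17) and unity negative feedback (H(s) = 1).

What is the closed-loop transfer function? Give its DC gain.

T(s) = G/(1+GH) = [75/(s+17)] / [1 + 75/(s+17)] = 75/(s+17+75) = 75/(s+92). DC gain = 75/92 = 0.8152.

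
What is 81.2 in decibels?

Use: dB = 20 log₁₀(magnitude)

dB = 20 log₁₀(81.2) = 38.2 dB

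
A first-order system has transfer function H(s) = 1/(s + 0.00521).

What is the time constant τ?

For H(s) = 1/(s + 1/τ), the pole is at -1/τ = -0.00521, so τ = 1/0.00521 = 191.9 s.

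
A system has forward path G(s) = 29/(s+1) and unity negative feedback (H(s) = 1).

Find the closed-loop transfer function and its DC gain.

T(s) = G/(1+GH) = [29/(s+1)] / [1 + 29/(s+1)] = 29/(s+1+29) = 29/(s+30). DC gain = 29/30 = 0.9667.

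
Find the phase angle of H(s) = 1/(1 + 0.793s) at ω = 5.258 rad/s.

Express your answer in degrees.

Phase = -arctan(ωτ) = -arctan(5.258 × 0.793) = -76.5°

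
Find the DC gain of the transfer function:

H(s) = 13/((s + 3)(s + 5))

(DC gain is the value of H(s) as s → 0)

DC gain = H(0) = 13/(3 × 5) = 13/15 = 0.8667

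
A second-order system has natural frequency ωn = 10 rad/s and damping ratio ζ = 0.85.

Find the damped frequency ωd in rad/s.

ωd = ωn√(1 - ζ²) = 10√(1 - 0.85²) = 5.27 rad/s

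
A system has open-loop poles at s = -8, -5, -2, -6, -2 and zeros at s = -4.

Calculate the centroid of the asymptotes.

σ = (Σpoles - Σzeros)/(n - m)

σ = (Σpoles - Σzeros)/(n - m) = (-23 - (-4))/(5 - 1) = -19/4 = -4.75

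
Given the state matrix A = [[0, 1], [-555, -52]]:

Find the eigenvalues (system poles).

det(A - λI) = λ² - (-52)λ + 555 = (λ - (-37))(λ - (-15)). Eigenvalues: -37, -15.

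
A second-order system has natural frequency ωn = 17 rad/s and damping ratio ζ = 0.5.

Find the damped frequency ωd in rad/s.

ωd = ωn√(1 - ζ²) = 17√(1 - 0.5²) = 14.72 rad/s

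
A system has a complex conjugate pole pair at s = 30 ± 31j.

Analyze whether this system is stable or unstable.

Real part of poles is 30 (> 0, right half-plane). Unstable.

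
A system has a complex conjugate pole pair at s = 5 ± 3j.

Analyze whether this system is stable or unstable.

Real part of poles is 5 (> 0, right half-plane). Unstable.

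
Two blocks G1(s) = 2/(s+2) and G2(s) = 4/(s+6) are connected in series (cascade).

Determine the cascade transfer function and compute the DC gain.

Series: multiply transfer functions. G_eq = 2/(s+2) × 4/(s+6) = 8/((s+2)(s+6)). DC gain = 8/(2×6) = 0.6667.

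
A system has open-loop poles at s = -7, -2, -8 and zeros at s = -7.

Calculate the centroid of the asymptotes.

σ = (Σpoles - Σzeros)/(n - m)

σ = (Σpoles - Σzeros)/(n - m) = (-17 - (-7))/(3 - 1) = -10/2 = -5.0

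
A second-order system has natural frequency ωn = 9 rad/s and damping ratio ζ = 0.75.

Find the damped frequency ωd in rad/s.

ωd = ωn√(1 - ζ²) = 9√(1 - 0.75²) = 5.95 rad/s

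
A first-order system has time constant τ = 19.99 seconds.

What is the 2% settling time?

For first-order system, 2% settling time ≈ 4τ = 4 × 19.99 = 79.96 s.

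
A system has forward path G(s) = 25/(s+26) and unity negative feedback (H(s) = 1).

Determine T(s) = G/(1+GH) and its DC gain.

T(s) = G/(1+GH) = [25/(s+26)] / [1 + 25/(s+26)] = 25/(s+26+25) = 25/(s+51). DC gain = 25/51 = 0.4902.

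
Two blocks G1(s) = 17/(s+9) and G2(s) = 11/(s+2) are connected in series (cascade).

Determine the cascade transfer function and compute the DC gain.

Series: multiply transfer functions. G_eq = 17/(s+9) × 11/(s+2) = 187/((s+9)(s+2)). DC gain = 187/(9×2) = 10.3889.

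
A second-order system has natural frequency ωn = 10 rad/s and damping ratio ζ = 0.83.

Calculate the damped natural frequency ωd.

ωd = ωn√(1 - ζ²) = 10√(1 - 0.83²) = 5.58 rad/s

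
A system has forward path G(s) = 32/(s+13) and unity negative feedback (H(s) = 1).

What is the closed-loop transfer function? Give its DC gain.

T(s) = G/(1+GH) = [32/(s+13)] / [1 + 32/(s+13)] = 32/(s+13+32) = 32/(s+45). DC gain = 32/45 = 0.7111.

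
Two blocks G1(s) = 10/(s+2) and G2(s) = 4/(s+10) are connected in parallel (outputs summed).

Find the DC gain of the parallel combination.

Parallel: G_eq = G1 + G2. DC gain = G1(0) + G2(0) = 10/2 + 4/10 = 5 + 0.4 = 5.4.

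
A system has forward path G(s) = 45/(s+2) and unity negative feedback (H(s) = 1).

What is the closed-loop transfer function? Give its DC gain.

T(s) = G/(1+GH) = [45/(s+2)] / [1 + 45/(s+2)] = 45/(s+2+45) = 45/(s+47). DC gain = 45/47 = 0.9574.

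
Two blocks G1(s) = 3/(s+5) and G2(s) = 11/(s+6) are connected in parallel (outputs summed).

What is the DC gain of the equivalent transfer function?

Parallel: G_eq = G1 + G2. DC gain = G1(0) + G2(0) = 3/5 + 11/6 = 0.6 + 1.8333 = 2.4333.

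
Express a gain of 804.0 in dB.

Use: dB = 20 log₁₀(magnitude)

dB = 20 log₁₀(804.0) = 58.1 dB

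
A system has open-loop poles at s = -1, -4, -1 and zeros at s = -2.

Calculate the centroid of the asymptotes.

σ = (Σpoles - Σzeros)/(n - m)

σ = (Σpoles - Σzeros)/(n - m) = (-6 - (-2))/(3 - 1) = -4/2 = -2.0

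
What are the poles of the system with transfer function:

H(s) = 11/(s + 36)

Pole is where denominator = 0: s + 36 = 0, so s = -36.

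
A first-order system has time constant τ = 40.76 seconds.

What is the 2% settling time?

For first-order system, 2% settling time ≈ 4τ = 4 × 40.76 = 163.04 s.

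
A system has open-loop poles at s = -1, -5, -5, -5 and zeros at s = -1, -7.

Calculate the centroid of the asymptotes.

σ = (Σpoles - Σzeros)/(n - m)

σ = (Σpoles - Σzeros)/(n - m) = (-16 - (-8))/(4 - 2) = -8/2 = -4.0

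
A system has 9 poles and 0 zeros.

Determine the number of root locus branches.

Root locus has n branches where n = number of poles = 9.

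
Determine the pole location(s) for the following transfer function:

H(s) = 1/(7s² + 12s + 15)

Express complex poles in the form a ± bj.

Discriminant = 12² - 4×7×15 = 144 - 420 = -276 < 0, so the poles are a complex conjugate pair s = (-12 ± j√276)/(2×7). Real part = -12/(2×7) = -12/14 ≈ -0.8571; imaginary part = ±√276/(2×7) ≈ 1.1867. Poles: s = -0.8571 ± 1.1867j.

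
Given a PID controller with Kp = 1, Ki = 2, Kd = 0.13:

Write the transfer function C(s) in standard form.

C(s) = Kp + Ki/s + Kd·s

Substituting values: C(s) = 1 + 2/s + 0.13s = (0.13s² + s + 2)/s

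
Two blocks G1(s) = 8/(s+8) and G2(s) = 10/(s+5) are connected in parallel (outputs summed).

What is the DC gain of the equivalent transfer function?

Parallel: G_eq = G1 + G2. DC gain = G1(0) + G2(0) = 8/8 + 10/5 = 1 + 2 = 3.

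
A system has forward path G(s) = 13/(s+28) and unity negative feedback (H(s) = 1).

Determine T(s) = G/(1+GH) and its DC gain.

T(s) = G/(1+GH) = [13/(s+28)] / [1 + 13/(s+28)] = 13/(s+28+13) = 13/(s+41). DC gain = 13/41 = 0.3171.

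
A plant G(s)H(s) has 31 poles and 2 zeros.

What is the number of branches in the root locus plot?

Root locus has n branches where n = number of poles = 31.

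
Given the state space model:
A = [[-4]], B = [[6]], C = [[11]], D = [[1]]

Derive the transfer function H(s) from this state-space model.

(sI - A)⁻¹ = 1/(s + 4). H(s) = 11×6/(s + 4) + 1 = (s + 70)/(s + 4).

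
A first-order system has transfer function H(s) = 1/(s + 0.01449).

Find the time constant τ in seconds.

For H(s) = 1/(s + 1/τ), the pole is at -1/τ = -0.01449, so τ = 1/0.01449 = 69.01 s.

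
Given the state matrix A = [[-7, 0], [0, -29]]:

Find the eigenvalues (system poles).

For diagonal matrix, eigenvalues are diagonal entries: λ₁ = -7, λ₂ = -29.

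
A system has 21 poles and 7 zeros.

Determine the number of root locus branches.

Root locus has n branches where n = number of poles = 21.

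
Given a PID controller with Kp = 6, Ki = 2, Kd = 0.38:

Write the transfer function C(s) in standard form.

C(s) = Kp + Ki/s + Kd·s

Substituting values: C(s) = 6 + 2/s + 0.38s = (0.38s² + 6s + 2)/s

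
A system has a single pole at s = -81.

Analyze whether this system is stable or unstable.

Pole at s = -81 is in the left half-plane. Stable.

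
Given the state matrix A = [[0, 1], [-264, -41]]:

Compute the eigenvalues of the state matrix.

det(A - λI) = λ² - (-41)λ + 264 = (λ - (-33))(λ - (-8)). Eigenvalues: -33, -8.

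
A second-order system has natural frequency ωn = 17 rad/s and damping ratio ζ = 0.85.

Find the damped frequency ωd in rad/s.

ωd = ωn√(1 - ζ²) = 17√(1 - 0.85²) = 8.96 rad/s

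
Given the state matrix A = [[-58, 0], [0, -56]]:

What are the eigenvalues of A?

For diagonal matrix, eigenvalues are diagonal entries: λ₁ = -58, λ₂ = -56.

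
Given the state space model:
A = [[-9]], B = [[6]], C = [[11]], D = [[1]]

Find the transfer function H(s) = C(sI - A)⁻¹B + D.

(sI - A)⁻¹ = 1/(s + 9). H(s) = 11×6/(s + 9) + 1 = (s + 75)/(s + 9).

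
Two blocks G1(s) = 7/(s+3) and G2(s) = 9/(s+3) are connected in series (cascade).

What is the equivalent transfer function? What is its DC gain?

Series: multiply transfer functions. G_eq = 7/(s+3) × 9/(s+3) = 63/((s+3)(s+3)). DC gain = 63/(3×3) = 7.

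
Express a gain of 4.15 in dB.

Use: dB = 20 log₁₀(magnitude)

dB = 20 log₁₀(4.15) = 12.4 dB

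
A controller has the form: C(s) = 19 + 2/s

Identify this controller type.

This is a Proportional-Integral (PI) controller.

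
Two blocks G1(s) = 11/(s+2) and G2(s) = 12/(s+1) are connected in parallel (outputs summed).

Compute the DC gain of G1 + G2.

Parallel: G_eq = G1 + G2. DC gain = G1(0) + G2(0) = 11/2 + 12/1 = 5.5 + 12 = 17.5.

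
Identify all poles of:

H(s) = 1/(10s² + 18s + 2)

Discriminant = 18² - 4×10×2 = 324 - 80 = 244 > 0, so two distinct real poles. Using quadratic formula: s = (-18 ± √244)/(2×10) = (-18 ± √244)/20, with √244 ≈ 15.6205. s₁ ≈ -0.1190, s₂ ≈ -1.6810. Poles: s₁ = -0.1190, s₂ = -1.6810.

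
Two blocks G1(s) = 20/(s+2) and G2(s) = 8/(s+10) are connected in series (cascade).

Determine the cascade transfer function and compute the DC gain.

Series: multiply transfer functions. G_eq = 20/(s+2) × 8/(s+10) = 160/((s+2)(s+10)). DC gain = 160/(2×10) = 8.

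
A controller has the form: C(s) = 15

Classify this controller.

This is a Proportional (P) controller.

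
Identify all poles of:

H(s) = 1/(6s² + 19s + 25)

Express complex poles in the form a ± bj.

Discriminant = 19² - 4×6×25 = 361 - 600 = -239 < 0, so the poles are a complex conjugate pair s = (-19 ± j√239)/(2×6). Real part = -19/(2×6) = -19/12 ≈ -1.5833; imaginary part = ±√239/(2×6) ≈ 1.2883. Poles: s = -1.5833 ± 1.2883j.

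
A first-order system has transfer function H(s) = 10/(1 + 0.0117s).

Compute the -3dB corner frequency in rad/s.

Corner frequency = 1/τ = 1/0.0117 = 85.47 rad/s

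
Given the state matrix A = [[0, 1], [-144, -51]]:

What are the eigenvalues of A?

det(A - λI) = λ² - (-51)λ + 144 = (λ - (-3))(λ - (-48)). Eigenvalues: -3, -48.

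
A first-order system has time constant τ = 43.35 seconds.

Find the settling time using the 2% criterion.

For first-order system, 2% settling time ≈ 4τ = 4 × 43.35 = 173.4 s.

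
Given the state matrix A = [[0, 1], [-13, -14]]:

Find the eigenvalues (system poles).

det(A - λI) = λ² - (-14)λ + 13 = (λ - (-13))(λ - (-1)). Eigenvalues: -13, -1.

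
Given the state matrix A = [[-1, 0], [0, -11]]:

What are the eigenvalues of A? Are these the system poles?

For diagonal matrix, eigenvalues are diagonal entries: λ₁ = -1, λ₂ = -11. Eigenvalues of A = system poles.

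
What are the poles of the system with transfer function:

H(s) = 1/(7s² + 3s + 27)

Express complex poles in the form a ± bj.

Discriminant = 3² - 4×7×27 = 9 - 756 = -747 < 0, so the poles are a complex conjugate pair s = (-3 ± j√747)/(2×7). Real part = -3/(2×7) = -3/14 ≈ -0.2143; imaginary part = ±√747/(2×7) ≈ 1.9522. Poles: s = -0.2143 ± 1.9522j.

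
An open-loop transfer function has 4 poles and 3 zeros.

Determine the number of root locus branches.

Root locus has n branches where n = number of poles = 4.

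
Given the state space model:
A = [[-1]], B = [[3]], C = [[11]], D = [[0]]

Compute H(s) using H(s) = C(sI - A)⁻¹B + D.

(sI - A)⁻¹ = 1/(s + 1). H(s) = 11 × 3/(s + 1) + 0 = 33/(s + 1).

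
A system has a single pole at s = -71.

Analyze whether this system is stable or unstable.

Pole at s = -71 is in the left half-plane. Stable.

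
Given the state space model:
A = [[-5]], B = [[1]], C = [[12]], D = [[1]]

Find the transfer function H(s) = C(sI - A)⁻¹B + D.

(sI - A)⁻¹ = 1/(s + 5). H(s) = 12×1/(s + 5) + 1 = (s + 17)/(s + 5).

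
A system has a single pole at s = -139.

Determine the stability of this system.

Pole at s = -139 is in the left half-plane. Stable.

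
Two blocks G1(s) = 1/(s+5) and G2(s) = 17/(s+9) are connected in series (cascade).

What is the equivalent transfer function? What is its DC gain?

Series: multiply transfer functions. G_eq = 1/(s+5) × 17/(s+9) = 17/((s+5)(s+9)). DC gain = 17/(5×9) = 0.3778.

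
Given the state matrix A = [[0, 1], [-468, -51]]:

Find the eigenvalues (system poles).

det(A - λI) = λ² - (-51)λ + 468 = (λ - (-12))(λ - (-39)). Eigenvalues: -12, -39.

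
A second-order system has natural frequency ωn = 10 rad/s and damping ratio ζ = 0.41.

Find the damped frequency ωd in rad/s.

ωd = ωn√(1 - ζ²) = 10√(1 - 0.41²) = 9.12 rad/s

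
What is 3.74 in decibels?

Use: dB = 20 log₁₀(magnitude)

dB = 20 log₁₀(3.74) = 11.5 dB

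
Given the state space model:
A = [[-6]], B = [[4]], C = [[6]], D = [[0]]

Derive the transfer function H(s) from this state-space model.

(sI - A)⁻¹ = 1/(s + 6). H(s) = 6 × 4/(s + 6) + 0 = 24/(s + 6).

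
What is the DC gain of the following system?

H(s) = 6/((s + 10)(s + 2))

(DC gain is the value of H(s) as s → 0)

DC gain = H(0) = 6/(10 × 2) = 6/20 = 0.3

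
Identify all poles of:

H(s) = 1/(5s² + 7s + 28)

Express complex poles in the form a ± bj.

Discriminant = 7² - 4×5×28 = 49 - 560 = -511 < 0, so the poles are a complex conjugate pair s = (-7 ± j√511)/(2×5). Real part = -7/(2×5) = -7/10 = -0.7; imaginary part = ±√511/(2×5) ≈ 2.2605. Poles: s = -0.7 ± 2.2605j.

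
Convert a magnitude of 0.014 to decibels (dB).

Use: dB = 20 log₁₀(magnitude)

dB = 20 log₁₀(0.014) = -37.1 dB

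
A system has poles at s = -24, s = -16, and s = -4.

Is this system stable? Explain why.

All poles are in the left half-plane. System is stable.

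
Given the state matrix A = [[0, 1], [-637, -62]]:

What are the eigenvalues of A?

det(A - λI) = λ² - (-62)λ + 637 = (λ - (-13))(λ - (-49)). Eigenvalues: -13, -49.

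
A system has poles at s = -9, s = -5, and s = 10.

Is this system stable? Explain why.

Pole(s) at s = 10 are not in the left half-plane. System is unstable.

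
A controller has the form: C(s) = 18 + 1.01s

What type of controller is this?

This is a Proportional-Derivative (PD) controller.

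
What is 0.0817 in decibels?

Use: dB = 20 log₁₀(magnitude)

dB = 20 log₁₀(0.0817) = -21.8 dB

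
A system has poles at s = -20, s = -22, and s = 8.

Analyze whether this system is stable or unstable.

Pole(s) at s = 8 are not in the left half-plane. System is unstable.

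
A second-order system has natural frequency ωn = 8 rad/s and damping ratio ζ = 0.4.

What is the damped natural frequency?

ωd = ωn√(1 - ζ²) = 8√(1 - 0.4²) = 7.33 rad/s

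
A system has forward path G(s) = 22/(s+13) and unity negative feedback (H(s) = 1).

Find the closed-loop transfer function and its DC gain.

T(s) = G/(1+GH) = [22/(s+13)] / [1 + 22/(s+13)] = 22/(s+13+22) = 22/(s+35). DC gain = 22/35 = 0.6286.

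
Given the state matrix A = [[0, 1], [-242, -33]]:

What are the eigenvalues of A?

det(A - λI) = λ² - (-33)λ + 242 = (λ - (-11))(λ - (-22)). Eigenvalues: -11, -22.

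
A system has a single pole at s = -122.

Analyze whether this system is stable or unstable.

Pole at s = -122 is in the left half-plane. Stable.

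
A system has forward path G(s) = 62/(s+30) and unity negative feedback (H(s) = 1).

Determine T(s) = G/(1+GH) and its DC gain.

T(s) = G/(1+GH) = [62/(s+30)] / [1 + 62/(s+30)] = 62/(s+30+62) = 62/(s+92). DC gain = 62/92 = 0.6739.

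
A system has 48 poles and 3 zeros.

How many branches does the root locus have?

Root locus has n branches where n = number of poles = 48.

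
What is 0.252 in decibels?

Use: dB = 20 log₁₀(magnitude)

dB = 20 log₁₀(0.252) = -12.0 dB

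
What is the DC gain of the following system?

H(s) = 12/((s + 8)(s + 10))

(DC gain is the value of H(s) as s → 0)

DC gain = H(0) = 12/(8 × 10) = 12/80 = 0.15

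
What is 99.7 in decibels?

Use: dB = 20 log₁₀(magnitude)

dB = 20 log₁₀(99.7) = 40.0 dB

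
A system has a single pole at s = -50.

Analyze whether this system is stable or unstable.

Pole at s = -50 is in the left half-plane. Stable.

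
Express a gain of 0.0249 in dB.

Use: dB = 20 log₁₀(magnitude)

dB = 20 log₁₀(0.0249) = -32.1 dB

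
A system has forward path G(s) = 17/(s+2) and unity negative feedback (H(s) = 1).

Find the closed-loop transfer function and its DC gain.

T(s) = G/(1+GH) = [17/(s+2)] / [1 + 17/(s+2)] = 17/(s+2+17) = 17/(s+19). DC gain = 17/19 = 0.8947.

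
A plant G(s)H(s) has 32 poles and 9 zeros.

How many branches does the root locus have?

Root locus has n branches where n = number of poles = 32.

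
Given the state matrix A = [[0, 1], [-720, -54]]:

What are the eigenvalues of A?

det(A - λI) = λ² - (-54)λ + 720 = (λ - (-24))(λ - (-30)). Eigenvalues: -24, -30.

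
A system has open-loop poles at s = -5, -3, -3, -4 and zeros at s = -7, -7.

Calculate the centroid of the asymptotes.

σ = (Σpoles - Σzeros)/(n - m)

σ = (Σpoles - Σzeros)/(n - m) = (-15 - (-14))/(4 - 2) = -1/2 = -0.5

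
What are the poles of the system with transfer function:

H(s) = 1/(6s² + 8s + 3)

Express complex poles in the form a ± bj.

Discriminant = 8² - 4×6×3 = 64 - 72 = -8 < 0, so the poles are a complex conjugate pair s = (-8 ± j√8)/(2×6). Real part = -8/(2×6) = -8/12 ≈ -0.6667; imaginary part = ±√8/(2×6) ≈ 0.2357. Poles: s = -0.6667 ± 0.2357j.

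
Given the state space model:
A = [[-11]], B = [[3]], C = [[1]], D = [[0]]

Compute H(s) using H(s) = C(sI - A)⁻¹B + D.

(sI - A)⁻¹ = 1/(s + 11). H(s) = 1 × 3/(s + 11) + 0 = 3/(s + 11).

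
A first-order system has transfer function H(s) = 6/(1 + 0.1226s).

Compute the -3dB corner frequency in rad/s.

Corner frequency = 1/τ = 1/0.1226 = 8.157 rad/s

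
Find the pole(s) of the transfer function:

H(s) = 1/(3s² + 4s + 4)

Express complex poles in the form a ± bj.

Discriminant = 4² - 4×3×4 = 16 - 48 = -32 < 0, so the poles are a complex conjugate pair s = (-4 ± j√32)/(2×3). Real part = -4/(2×3) = -4/6 ≈ -0.6667; imaginary part = ±√32/(2×3) ≈ 0.9428. Poles: s = -0.6667 ± 0.9428j.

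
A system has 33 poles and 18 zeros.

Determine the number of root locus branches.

Root locus has n branches where n = number of poles = 33.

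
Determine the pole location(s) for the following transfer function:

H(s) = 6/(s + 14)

Pole is where denominator = 0: s + 14 = 0, so s = -14.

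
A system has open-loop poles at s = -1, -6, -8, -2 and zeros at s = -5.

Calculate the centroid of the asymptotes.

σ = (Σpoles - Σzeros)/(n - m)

σ = (Σpoles - Σzeros)/(n - m) = (-17 - (-5))/(4 - 1) = -12/3 = -4.0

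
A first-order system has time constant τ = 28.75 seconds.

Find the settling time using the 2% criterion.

For first-order system, 2% settling time ≈ 4τ = 4 × 28.75 = 115.0 s.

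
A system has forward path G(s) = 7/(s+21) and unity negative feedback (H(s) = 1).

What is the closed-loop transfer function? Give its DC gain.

T(s) = G/(1+GH) = [7/(s+21)] / [1 + 7/(s+21)] = 7/(s+21+7) = 7/(s+28). DC gain = 7/28 = 0.25.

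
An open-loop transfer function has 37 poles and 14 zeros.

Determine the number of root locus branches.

Root locus has n branches where n = number of poles = 37.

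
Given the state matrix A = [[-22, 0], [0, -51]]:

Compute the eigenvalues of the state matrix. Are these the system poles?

For diagonal matrix, eigenvalues are diagonal entries: λ₁ = -22, λ₂ = -51. Eigenvalues of A = system poles.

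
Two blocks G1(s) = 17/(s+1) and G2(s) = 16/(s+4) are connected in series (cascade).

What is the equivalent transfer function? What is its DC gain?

Series: multiply transfer functions. G_eq = 17/(s+1) × 16/(s+4) = 272/((s+1)(s+4)). DC gain = 272/(1×4) = 68.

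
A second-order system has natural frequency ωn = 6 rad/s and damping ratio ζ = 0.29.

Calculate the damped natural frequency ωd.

ωd = ωn√(1 - ζ²) = 6√(1 - 0.29²) = 5.74 rad/s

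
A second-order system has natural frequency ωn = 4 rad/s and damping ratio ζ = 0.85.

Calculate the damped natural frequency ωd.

ωd = ωn√(1 - ζ²) = 4√(1 - 0.85²) = 2.11 rad/s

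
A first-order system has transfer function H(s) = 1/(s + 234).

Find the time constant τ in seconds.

For H(s) = 1/(s + 1/τ), the pole is at -1/τ = -234, so τ = 1/234 = 0.0043 s.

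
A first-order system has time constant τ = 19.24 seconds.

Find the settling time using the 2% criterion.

For first-order system, 2% settling time ≈ 4τ = 4 × 19.24 = 76.96 s.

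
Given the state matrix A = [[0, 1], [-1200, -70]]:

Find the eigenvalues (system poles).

det(A - λI) = λ² - (-70)λ + 1200 = (λ - (-40))(λ - (-30)). Eigenvalues: -40, -30.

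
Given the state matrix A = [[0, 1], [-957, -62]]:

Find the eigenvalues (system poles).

det(A - λI) = λ² - (-62)λ + 957 = (λ - (-29))(λ - (-33)). Eigenvalues: -29, -33.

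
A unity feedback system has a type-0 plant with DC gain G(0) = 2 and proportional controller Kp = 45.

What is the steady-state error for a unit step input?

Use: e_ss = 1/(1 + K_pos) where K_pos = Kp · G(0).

K_pos = Kp · G(0) = 45 × 2 = 90. e_ss = 1/(1 + 90) = 0.0110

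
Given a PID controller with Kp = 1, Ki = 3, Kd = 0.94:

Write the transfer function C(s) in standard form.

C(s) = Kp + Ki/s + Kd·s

Substituting values: C(s) = 1 + 3/s + 0.94s = (0.94s² + s + 3)/s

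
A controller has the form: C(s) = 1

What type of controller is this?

This is a Proportional (P) controller.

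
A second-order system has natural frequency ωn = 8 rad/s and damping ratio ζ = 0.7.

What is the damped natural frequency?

ωd = ωn√(1 - ζ²) = 8√(1 - 0.7²) = 5.71 rad/s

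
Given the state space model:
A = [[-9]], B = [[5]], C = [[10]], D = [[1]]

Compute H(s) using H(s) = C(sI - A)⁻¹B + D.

(sI - A)⁻¹ = 1/(s + 9). H(s) = 10×5/(s + 9) + 1 = (s + 59)/(s + 9).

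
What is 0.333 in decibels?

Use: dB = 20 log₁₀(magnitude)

dB = 20 log₁₀(0.333) = -9.6 dB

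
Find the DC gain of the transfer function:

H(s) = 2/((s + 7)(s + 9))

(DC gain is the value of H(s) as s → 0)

DC gain = H(0) = 2/(7 × 9) = 2/63 = 0.0317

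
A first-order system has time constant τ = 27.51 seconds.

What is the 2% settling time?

For first-order system, 2% settling time ≈ 4τ = 4 × 27.51 = 110.04 s.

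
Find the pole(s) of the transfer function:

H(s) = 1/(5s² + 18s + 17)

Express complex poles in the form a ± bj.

Discriminant = 18² - 4×5×17 = 324 - 340 = -16 < 0, so the poles are a complex conjugate pair s = (-18 ± j√16)/(2×5). Real part = -18/(2×5) = -18/10 = -1.8; imaginary part = ±√16/(2×5) = 4/10 = 0.4. Poles: s = -1.8 ± 0.4j.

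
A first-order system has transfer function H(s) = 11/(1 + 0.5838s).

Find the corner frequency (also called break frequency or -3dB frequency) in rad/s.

Corner frequency = 1/τ = 1/0.5838 = 1.713 rad/s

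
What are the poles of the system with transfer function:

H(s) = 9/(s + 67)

Pole is where denominator = 0: s + 67 = 0, so s = -67.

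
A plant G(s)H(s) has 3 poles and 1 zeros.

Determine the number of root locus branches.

Root locus has n branches where n = number of poles = 3.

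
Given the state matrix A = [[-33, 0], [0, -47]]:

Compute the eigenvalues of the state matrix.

For diagonal matrix, eigenvalues are diagonal entries: λ₁ = -33, λ₂ = -47.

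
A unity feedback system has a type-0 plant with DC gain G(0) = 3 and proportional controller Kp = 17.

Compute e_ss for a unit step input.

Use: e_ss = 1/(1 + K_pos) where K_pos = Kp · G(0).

K_pos = Kp · G(0) = 17 × 3 = 51. e_ss = 1/(1 + 51) = 0.0192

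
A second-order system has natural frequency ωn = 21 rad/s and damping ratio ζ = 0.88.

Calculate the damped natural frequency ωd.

ωd = ωn√(1 - ζ²) = 21√(1 - 0.88²) = 9.97 rad/s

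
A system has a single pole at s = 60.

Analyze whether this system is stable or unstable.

Pole at s = 60 is in the right half-plane. Unstable.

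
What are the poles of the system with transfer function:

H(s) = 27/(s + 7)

Pole is where denominator = 0: s + 7 = 0, so s = -7.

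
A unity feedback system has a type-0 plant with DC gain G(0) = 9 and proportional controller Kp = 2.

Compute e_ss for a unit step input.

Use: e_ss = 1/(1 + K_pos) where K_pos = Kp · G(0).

K_pos = Kp · G(0) = 2 × 9 = 18. e_ss = 1/(1 + 18) = 0.0526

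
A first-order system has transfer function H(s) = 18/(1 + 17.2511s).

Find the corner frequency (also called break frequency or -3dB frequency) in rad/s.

Corner frequency = 1/τ = 1/17.2511 = 0.058 rad/s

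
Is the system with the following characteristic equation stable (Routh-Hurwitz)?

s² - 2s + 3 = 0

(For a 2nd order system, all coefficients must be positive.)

Coefficients: 1, -2, 3. b=-2 not positive, so system is unstable.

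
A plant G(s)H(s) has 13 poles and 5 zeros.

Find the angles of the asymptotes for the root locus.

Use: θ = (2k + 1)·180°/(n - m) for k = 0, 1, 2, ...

n - m = 13 - 5 = 8. Angles: θk = (2k + 1)·180°/8 = 22.5°, 67.5°, 112.5°, 157.5°, 202.5°, 247.5°, 292.5°, 337.5°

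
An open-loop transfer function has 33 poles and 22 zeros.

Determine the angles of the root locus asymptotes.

n - m = 33 - 22 = 11. Angles: θk = (2k + 1)·180°/11 = 16.36°, 49.09°, 81.82°, 114.55°, 147.27°, 180°, 212.73°, 245.45°, 278.18°, 310.91°, 343.64°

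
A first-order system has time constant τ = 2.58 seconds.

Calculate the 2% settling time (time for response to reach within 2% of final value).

For first-order system, 2% settling time ≈ 4τ = 4 × 2.58 = 10.32 s.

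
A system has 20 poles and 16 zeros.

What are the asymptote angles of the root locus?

n - m = 20 - 16 = 4. Angles: θk = (2k + 1)·180°/4 = 45°, 135°, 225°, 315°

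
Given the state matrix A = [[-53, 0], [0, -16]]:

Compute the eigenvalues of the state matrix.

For diagonal matrix, eigenvalues are diagonal entries: λ₁ = -53, λ₂ = -16.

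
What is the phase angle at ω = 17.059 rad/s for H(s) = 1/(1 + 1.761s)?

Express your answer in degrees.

Phase = -arctan(ωτ) = -arctan(17.059 × 1.761) = -88.1°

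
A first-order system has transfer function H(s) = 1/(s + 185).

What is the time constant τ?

For H(s) = 1/(s + 1/τ), the pole is at -1/τ = -185, so τ = 1/185 = 0.0054 s.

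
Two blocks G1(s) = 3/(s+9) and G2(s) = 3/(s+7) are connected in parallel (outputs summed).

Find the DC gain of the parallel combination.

Parallel: G_eq = G1 + G2. DC gain = G1(0) + G2(0) = 3/9 + 3/7 = 0.3333 + 0.4286 = 0.7619.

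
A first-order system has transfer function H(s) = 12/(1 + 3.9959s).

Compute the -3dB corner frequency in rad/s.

Corner frequency = 1/τ = 1/3.9959 = 0.25 rad/s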